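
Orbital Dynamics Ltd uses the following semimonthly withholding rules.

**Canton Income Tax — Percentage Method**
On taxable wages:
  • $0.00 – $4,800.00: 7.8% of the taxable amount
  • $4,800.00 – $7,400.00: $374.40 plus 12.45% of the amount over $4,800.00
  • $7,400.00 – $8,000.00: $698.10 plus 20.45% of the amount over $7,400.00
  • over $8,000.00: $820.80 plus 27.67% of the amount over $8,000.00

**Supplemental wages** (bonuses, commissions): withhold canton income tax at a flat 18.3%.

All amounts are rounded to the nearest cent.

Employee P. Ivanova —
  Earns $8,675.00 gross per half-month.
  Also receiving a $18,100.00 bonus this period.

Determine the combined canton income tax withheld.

Canton Income Tax: taxable = $8,675.00
  $820.80 + 27.67% × ($8,675.00 − $8,000.00) = $820.80 + 27.67% × $675.00 = $1,007.57
Supplemental (18.3% flat on bonus): 18.3% × $18,100.00 = $3,312.30
Total canton income tax: $1,007.57 + $3,312.30 = $4,319.87

$4,319.87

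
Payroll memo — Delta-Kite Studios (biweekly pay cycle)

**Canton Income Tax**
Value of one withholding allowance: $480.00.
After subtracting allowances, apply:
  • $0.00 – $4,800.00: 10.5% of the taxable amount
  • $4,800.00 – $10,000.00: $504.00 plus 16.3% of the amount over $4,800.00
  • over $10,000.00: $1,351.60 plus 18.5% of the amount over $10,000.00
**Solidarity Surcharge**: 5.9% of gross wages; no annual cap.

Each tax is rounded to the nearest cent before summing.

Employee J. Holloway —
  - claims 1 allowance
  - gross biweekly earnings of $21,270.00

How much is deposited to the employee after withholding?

$16,667.32

Canton Income Tax: taxable = $21,270.00 − 1×$480.00 = $20,790.00
  $1,351.60 + 18.5% × ($20,790.00 − $10,000.00) = $1,351.60 + 18.5% × $10,790.00 = $3,347.75
Solidarity Surcharge: 5.9% × $21,270.00 = $1,254.93
Total withheld: $3,347.75 + $1,254.93 = $4,602.68
Net pay: $21,270.00 − $4,602.68 = $16,667.32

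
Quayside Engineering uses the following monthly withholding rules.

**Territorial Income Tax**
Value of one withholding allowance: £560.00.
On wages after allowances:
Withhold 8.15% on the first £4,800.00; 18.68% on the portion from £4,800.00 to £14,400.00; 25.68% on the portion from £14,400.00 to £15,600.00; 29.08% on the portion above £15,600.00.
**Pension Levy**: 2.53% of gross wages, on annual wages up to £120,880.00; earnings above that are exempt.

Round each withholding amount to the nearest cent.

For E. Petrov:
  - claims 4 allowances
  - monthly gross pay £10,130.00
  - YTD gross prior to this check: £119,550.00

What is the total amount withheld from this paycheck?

Territorial Income Tax: taxable = £10,130.00 − 4×£560.00 = £7,890.00
  £391.20 + 18.68% × (£7,890.00 − £4,800.00) = £391.20 + 18.68% × £3,090.00 = £968.41
Pension Levy: cap £120,880.00 − YTD £119,550.00 = £1,330.00 subject; 2.53% × £1,330.00 = £33.65
Total: £968.41 + £33.65 = £1,002.06

£1,002.06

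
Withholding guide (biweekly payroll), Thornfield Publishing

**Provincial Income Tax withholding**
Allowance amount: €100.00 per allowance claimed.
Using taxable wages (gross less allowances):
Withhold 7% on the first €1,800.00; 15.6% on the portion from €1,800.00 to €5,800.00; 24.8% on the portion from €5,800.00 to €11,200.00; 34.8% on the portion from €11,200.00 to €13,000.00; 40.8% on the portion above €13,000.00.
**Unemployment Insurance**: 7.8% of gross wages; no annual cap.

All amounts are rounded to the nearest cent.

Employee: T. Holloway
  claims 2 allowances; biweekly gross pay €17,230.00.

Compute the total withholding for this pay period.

Provincial Income Tax: taxable = €17,230.00 − 2×€100.00 = €17,030.00
  €2,715.60 + 40.8% × (€17,030.00 − €13,000.00) = €2,715.60 + 40.8% × €4,030.00 = €4,359.84
Unemployment Insurance: 7.8% × €17,230.00 = €1,343.94
Total: €4,359.84 + €1,343.94 = €5,703.78

€5,703.78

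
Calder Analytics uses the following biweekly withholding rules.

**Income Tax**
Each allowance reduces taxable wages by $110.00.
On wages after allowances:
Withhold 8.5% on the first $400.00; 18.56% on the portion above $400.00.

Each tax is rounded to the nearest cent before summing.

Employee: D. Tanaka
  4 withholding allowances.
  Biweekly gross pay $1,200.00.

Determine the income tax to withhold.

$100.82

Income Tax: taxable = $1,200.00 − 4×$110.00 = $760.00
  $34.00 + 18.56% × ($760.00 − $400.00) = $34.00 + 18.56% × $360.00 = $100.82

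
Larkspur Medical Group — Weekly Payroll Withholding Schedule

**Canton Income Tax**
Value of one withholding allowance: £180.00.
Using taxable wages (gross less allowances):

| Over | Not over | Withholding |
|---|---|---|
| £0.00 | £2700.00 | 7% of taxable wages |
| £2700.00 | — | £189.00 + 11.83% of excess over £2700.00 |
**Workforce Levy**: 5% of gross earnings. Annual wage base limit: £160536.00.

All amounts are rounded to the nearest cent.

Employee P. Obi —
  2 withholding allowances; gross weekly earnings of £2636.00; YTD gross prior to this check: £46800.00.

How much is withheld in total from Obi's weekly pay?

Canton Income Tax: taxable = £2636.00 − 2×£180.00 = £2276.00
  7% × £2276.00 = £159.32
Workforce Levy: 5% × £2636.00 = £131.80
Total: £159.32 + £131.80 = £291.12

£291.12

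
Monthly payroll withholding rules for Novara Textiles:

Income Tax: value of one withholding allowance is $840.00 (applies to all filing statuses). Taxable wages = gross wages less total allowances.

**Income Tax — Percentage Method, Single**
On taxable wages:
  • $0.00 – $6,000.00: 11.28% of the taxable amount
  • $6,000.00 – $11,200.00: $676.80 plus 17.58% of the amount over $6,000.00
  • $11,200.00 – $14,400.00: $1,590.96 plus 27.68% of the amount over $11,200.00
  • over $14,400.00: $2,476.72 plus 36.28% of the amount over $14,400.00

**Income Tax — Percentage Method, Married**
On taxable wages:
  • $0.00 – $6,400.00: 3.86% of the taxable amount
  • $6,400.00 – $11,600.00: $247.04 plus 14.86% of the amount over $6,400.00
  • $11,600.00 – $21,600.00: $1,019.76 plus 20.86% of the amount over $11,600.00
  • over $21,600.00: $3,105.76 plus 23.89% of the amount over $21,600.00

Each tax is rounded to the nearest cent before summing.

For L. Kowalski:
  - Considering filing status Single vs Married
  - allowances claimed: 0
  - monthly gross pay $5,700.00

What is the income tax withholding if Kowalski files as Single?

Income Tax (Single): taxable = $5,700.00
  11.28% × $5,700.00 = $642.96

$642.96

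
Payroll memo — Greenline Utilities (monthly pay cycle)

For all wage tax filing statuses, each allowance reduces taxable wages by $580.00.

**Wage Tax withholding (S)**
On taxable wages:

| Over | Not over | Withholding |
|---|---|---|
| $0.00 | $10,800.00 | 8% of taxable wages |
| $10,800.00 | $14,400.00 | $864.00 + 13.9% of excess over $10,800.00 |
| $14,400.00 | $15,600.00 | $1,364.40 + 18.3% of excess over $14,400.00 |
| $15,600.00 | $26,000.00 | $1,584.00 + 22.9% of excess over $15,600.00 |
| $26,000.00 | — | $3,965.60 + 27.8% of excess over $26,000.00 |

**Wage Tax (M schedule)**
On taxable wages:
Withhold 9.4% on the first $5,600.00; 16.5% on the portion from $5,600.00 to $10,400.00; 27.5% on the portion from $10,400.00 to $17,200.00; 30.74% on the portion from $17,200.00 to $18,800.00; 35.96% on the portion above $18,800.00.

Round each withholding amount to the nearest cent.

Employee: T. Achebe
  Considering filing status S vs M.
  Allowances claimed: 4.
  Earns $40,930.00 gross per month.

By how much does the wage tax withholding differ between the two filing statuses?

$3,332.74

Wage Tax (S): taxable = $40,930.00 − 4×$580.00 = $38,610.00
  $3,965.60 + 27.8% × ($38,610.00 − $26,000.00) = $3,965.60 + 27.8% × $12,610.00 = $7,471.18
Wage Tax (M): taxable = $40,930.00 − 4×$580.00 = $38,610.00
  $3,680.24 + 35.96% × ($38,610.00 − $18,800.00) = $3,680.24 + 35.96% × $19,810.00 = $10,803.92
Difference: |$7,471.18 − $10,803.92| = $3,332.74 (higher under M)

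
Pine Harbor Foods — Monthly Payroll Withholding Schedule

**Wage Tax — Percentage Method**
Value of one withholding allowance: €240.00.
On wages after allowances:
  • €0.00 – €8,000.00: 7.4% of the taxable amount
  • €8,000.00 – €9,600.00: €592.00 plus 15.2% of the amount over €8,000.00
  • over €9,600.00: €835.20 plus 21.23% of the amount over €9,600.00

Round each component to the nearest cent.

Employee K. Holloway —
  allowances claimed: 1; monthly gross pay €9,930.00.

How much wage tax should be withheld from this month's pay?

€854.31

Wage Tax: taxable = €9,930.00 − 1×€240.00 = €9,690.00
  €835.20 + 21.23% × (€9,690.00 − €9,600.00) = €835.20 + 21.23% × €90.00 = €854.31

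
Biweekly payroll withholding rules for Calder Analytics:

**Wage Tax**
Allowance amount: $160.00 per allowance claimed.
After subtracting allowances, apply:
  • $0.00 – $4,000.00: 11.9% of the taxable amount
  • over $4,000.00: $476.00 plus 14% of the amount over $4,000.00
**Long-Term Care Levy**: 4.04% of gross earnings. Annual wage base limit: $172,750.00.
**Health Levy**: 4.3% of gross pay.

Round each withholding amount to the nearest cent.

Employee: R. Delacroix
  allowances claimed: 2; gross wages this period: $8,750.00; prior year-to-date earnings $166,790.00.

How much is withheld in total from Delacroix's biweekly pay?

Wage Tax: taxable = $8,750.00 − 2×$160.00 = $8,430.00
  $476.00 + 14% × ($8,430.00 − $4,000.00) = $476.00 + 14% × $4,430.00 = $1,096.20
Long-Term Care Levy: cap $172,750.00 − YTD $166,790.00 = $5,960.00 subject; 4.04% × $5,960.00 = $240.78
Health Levy: 4.3% × $8,750.00 = $376.25
Total: $1,096.20 + $240.78 + $376.25 = $1,713.23

$1,713.23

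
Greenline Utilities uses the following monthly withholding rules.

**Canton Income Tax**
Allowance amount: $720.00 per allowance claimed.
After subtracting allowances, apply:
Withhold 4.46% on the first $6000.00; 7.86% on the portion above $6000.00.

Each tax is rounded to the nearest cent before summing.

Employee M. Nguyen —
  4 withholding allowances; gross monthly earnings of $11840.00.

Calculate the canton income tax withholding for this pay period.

$500.26

Canton Income Tax: taxable = $11840.00 − 4×$720.00 = $8960.00
  $267.60 + 7.86% × ($8960.00 − $6000.00) = $267.60 + 7.86% × $2960.00 = $500.26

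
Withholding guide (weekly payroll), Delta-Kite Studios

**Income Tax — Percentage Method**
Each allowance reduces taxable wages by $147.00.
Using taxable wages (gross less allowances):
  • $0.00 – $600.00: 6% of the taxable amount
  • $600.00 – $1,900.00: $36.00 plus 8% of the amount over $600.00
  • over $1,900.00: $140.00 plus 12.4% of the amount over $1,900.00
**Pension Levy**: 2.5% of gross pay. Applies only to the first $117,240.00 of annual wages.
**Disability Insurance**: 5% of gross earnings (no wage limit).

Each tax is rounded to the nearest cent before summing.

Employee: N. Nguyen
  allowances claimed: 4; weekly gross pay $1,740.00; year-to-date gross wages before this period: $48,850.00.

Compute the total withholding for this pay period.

Income Tax: taxable = $1,740.00 − 4×$147.00 = $1,152.00
  $36.00 + 8% × ($1,152.00 − $600.00) = $36.00 + 8% × $552.00 = $80.16
Pension Levy: 2.5% × $1,740.00 = $43.50
Disability Insurance: 5% × $1,740.00 = $87.00
Total: $80.16 + $43.50 + $87.00 = $210.66

$210.66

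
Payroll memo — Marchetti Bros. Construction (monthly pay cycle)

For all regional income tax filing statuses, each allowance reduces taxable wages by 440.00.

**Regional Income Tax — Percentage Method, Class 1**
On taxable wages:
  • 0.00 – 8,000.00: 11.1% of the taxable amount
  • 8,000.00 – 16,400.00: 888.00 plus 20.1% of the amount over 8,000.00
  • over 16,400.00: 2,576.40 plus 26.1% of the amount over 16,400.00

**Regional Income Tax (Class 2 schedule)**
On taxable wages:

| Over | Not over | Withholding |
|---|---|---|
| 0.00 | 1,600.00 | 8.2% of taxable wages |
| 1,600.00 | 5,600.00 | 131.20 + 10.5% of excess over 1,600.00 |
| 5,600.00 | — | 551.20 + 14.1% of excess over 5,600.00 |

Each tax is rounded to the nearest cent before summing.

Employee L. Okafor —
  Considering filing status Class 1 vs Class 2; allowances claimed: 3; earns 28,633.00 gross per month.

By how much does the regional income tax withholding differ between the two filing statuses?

Regional Income Tax (Class 1): taxable = 28,633.00 − 3×440.00 = 27,313.00
  2,576.40 + 26.1% × (27,313.00 − 16,400.00) = 2,576.40 + 26.1% × 10,913.00 = 5,424.69
Regional Income Tax (Class 2): taxable = 28,633.00 − 3×440.00 = 27,313.00
  551.20 + 14.1% × (27,313.00 − 5,600.00) = 551.20 + 14.1% × 21,713.00 = 3,612.73
Difference: |5,424.69 − 3,612.73| = 1,811.96 (higher under Class 1)

1,811.96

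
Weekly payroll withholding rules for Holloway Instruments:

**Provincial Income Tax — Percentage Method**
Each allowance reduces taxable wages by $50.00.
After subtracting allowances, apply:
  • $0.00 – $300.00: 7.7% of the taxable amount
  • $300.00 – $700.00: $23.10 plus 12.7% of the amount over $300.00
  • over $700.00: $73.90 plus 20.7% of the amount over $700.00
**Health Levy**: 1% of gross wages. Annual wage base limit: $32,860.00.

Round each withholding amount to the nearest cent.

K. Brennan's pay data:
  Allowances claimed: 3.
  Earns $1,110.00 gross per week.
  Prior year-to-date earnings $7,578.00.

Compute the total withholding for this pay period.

Provincial Income Tax: taxable = $1,110.00 − 3×$50.00 = $960.00
  $73.90 + 20.7% × ($960.00 − $700.00) = $73.90 + 20.7% × $260.00 = $127.72
Health Levy: 1% × $1,110.00 = $11.10
Total: $127.72 + $11.10 = $138.82

$138.82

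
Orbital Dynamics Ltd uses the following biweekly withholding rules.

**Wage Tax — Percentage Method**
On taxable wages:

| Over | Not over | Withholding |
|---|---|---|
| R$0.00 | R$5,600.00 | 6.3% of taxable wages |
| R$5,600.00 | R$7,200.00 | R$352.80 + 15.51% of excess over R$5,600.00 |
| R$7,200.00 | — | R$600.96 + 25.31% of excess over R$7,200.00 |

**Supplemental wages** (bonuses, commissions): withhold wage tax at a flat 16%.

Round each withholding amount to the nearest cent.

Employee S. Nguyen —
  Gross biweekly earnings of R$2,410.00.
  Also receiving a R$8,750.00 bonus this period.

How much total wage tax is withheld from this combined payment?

R$1,551.83

Wage Tax: taxable = R$2,410.00
  6.3% × R$2,410.00 = R$151.83
Supplemental (16% flat on bonus): 16% × R$8,750.00 = R$1,400.00
Total wage tax: R$151.83 + R$1,400.00 = R$1,551.83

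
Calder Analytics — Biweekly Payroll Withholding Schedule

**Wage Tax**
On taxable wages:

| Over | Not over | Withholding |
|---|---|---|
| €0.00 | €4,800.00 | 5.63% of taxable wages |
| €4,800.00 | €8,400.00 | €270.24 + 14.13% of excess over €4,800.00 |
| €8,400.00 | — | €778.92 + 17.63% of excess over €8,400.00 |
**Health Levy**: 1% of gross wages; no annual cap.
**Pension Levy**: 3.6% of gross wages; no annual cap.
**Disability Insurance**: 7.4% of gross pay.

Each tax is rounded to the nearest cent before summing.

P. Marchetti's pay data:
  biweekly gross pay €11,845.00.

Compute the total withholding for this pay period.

€2,807.67

Wage Tax: taxable = €11,845.00
  €778.92 + 17.63% × (€11,845.00 − €8,400.00) = €778.92 + 17.63% × €3,445.00 = €1,386.27
Health Levy: 1% × €11,845.00 = €118.45
Pension Levy: 3.6% × €11,845.00 = €426.42
Disability Insurance: 7.4% × €11,845.00 = €876.53
Total: €1,386.27 + €118.45 + €426.42 + €876.53 = €2,807.67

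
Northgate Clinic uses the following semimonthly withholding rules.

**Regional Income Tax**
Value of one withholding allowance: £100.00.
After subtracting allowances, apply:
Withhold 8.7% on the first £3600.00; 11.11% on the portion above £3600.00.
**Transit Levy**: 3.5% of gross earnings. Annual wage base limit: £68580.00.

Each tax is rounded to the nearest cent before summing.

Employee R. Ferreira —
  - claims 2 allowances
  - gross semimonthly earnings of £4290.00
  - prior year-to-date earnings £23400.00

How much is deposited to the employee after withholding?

£3772.21

Regional Income Tax: taxable = £4290.00 − 2×£100.00 = £4090.00
  £313.20 + 11.11% × (£4090.00 − £3600.00) = £313.20 + 11.11% × £490.00 = £367.64
Transit Levy: 3.5% × £4290.00 = £150.15
Total withheld: £367.64 + £150.15 = £517.79
Net pay: £4290.00 − £517.79 = £3772.21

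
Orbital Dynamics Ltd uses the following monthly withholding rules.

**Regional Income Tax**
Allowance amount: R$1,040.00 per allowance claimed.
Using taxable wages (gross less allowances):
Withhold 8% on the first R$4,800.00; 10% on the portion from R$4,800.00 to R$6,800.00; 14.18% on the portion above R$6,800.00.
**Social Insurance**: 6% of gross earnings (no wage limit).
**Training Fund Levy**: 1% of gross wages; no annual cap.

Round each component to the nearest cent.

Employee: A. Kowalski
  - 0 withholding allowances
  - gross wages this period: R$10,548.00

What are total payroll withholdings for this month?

R$1,853.83

Regional Income Tax: taxable = R$10,548.00
  R$584.00 + 14.18% × (R$10,548.00 − R$6,800.00) = R$584.00 + 14.18% × R$3,748.00 = R$1,115.47
Social Insurance: 6% × R$10,548.00 = R$632.88
Training Fund Levy: 1% × R$10,548.00 = R$105.48
Total: R$1,115.47 + R$632.88 + R$105.48 = R$1,853.83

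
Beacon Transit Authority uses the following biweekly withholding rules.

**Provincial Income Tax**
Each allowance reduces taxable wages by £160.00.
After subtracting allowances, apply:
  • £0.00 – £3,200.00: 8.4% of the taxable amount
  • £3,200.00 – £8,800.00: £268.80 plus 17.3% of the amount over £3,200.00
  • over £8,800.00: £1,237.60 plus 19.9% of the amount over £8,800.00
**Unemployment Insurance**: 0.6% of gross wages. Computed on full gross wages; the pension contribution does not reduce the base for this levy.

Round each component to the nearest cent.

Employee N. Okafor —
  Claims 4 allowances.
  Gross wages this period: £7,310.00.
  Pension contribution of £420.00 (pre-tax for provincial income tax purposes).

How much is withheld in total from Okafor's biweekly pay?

£840.31

Provincial Income Tax: taxable = £7,310.00 − £420.00 − 4×£160.00 = £6,250.00
  £268.80 + 17.3% × (£6,250.00 − £3,200.00) = £268.80 + 17.3% × £3,050.00 = £796.45
Unemployment Insurance: 0.6% × £7,310.00 = £43.86
Total: £796.45 + £43.86 = £840.31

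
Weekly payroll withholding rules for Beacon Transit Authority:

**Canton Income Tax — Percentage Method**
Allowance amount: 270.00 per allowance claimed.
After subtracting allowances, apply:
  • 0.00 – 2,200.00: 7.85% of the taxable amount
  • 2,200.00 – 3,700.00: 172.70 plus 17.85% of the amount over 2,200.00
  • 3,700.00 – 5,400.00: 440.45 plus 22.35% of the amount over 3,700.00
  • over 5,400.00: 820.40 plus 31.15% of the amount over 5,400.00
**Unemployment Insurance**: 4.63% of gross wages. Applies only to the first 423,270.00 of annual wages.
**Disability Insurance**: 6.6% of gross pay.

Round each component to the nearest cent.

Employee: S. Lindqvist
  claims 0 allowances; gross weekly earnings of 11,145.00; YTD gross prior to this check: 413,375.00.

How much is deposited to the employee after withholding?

Canton Income Tax: taxable = 11,145.00
  820.40 + 31.15% × (11,145.00 − 5,400.00) = 820.40 + 31.15% × 5,745.00 = 2,609.97
Unemployment Insurance: cap 423,270.00 − YTD 413,375.00 = 9,895.00 subject; 4.63% × 9,895.00 = 458.14
Disability Insurance: 6.6% × 11,145.00 = 735.57
Total withheld: 2,609.97 + 458.14 + 735.57 = 3,803.68
Net pay: 11,145.00 − 3,803.68 = 7,341.32

7,341.32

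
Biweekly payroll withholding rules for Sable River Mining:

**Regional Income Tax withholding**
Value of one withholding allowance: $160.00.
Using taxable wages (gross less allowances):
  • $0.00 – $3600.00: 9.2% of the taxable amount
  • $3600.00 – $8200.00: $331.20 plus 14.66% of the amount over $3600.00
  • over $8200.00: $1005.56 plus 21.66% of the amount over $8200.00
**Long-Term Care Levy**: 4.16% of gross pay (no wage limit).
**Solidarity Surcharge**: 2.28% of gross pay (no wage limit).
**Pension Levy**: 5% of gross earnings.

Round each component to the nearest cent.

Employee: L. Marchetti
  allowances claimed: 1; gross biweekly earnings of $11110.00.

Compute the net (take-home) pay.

Regional Income Tax: taxable = $11110.00 − 1×$160.00 = $10950.00
  $1005.56 + 21.66% × ($10950.00 − $8200.00) = $1005.56 + 21.66% × $2750.00 = $1601.21
Long-Term Care Levy: 4.16% × $11110.00 = $462.18
Solidarity Surcharge: 2.28% × $11110.00 = $253.31
Pension Levy: 5% × $11110.00 = $555.50
Total withheld: $1601.21 + $462.18 + $253.31 + $555.50 = $2872.20
Net pay: $11110.00 − $2872.20 = $8237.80

$8237.80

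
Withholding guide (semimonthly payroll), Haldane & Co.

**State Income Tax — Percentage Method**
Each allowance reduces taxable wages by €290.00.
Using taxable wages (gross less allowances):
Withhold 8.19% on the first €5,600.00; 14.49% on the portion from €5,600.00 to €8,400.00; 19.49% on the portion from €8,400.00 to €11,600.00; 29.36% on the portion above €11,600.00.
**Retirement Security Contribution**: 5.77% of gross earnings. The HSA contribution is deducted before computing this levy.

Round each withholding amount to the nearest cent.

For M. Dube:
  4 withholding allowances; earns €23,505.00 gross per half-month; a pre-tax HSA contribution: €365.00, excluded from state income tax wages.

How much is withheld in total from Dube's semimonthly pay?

€5,870.79

State Income Tax: taxable = €23,505.00 − €365.00 − 4×€290.00 = €21,980.00
  €1,488.04 + 29.36% × (€21,980.00 − €11,600.00) = €1,488.04 + 29.36% × €10,380.00 = €4,535.61
Retirement Security Contribution: 5.77% × €23,140.00 = €1,335.18
Total: €4,535.61 + €1,335.18 = €5,870.79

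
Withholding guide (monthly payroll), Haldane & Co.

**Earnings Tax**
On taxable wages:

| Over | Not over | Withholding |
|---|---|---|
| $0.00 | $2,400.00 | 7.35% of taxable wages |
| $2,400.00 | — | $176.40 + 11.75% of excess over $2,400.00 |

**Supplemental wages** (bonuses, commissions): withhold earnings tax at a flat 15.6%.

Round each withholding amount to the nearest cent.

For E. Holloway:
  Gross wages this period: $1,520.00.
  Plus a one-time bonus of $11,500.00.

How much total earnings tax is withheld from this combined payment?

Earnings Tax: taxable = $1,520.00
  7.35% × $1,520.00 = $111.72
Supplemental (15.6% flat on bonus): 15.6% × $11,500.00 = $1,794.00
Total earnings tax: $111.72 + $1,794.00 = $1,905.72

$1,905.72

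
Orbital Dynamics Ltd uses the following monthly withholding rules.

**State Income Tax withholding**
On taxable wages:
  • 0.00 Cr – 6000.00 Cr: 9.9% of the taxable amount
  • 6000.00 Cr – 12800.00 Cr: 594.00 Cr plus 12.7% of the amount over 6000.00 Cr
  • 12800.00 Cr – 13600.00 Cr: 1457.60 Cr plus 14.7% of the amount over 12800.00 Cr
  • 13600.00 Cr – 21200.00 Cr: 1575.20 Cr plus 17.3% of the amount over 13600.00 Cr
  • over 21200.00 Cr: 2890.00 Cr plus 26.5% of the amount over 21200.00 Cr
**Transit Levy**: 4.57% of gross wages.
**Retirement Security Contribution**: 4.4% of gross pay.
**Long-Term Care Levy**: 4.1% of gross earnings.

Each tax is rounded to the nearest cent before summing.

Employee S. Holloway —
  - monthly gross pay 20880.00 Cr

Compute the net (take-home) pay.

State Income Tax: taxable = 20880.00 Cr
  1575.20 Cr + 17.3% × (20880.00 Cr − 13600.00 Cr) = 1575.20 Cr + 17.3% × 7280.00 Cr = 2834.64 Cr
Transit Levy: 4.57% × 20880.00 Cr = 954.22 Cr
Retirement Security Contribution: 4.4% × 20880.00 Cr = 918.72 Cr
Long-Term Care Levy: 4.1% × 20880.00 Cr = 856.08 Cr
Total withheld: 2834.64 Cr + 954.22 Cr + 918.72 Cr + 856.08 Cr = 5563.66 Cr
Net pay: 20880.00 Cr − 5563.66 Cr = 15316.34 Cr

15316.34 Cr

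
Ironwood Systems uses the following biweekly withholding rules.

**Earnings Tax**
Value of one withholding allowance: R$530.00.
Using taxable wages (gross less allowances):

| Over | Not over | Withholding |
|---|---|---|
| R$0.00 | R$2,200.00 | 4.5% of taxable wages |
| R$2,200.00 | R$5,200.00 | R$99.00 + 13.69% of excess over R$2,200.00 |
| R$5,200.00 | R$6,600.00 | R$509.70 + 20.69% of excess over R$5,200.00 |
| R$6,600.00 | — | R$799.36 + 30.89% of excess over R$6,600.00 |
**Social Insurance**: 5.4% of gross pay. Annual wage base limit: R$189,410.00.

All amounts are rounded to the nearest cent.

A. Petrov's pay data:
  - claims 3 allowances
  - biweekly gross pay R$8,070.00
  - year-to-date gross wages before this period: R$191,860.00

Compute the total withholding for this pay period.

R$774.53

Earnings Tax: taxable = R$8,070.00 − 3×R$530.00 = R$6,480.00
  R$509.70 + 20.69% × (R$6,480.00 − R$5,200.00) = R$509.70 + 20.69% × R$1,280.00 = R$774.53
Social Insurance: YTD R$191,860.00 ≥ cap R$189,410.00 → R$0.00
Total: R$774.53 + R$0.00 = R$774.53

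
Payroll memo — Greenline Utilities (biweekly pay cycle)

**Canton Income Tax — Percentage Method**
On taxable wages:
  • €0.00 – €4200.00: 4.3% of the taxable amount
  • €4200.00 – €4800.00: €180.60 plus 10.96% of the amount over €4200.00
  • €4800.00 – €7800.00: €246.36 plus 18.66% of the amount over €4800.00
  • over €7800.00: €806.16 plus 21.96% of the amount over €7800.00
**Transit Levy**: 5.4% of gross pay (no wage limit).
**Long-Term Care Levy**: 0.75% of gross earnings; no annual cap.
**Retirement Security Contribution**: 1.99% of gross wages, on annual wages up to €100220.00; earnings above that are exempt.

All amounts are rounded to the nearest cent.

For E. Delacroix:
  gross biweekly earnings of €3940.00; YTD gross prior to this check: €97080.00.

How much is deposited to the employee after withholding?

€3465.78

Canton Income Tax: taxable = €3940.00
  4.3% × €3940.00 = €169.42
Transit Levy: 5.4% × €3940.00 = €212.76
Long-Term Care Levy: 0.75% × €3940.00 = €29.55
Retirement Security Contribution: cap €100220.00 − YTD €97080.00 = €3140.00 subject; 1.99% × €3140.00 = €62.49
Total withheld: €169.42 + €212.76 + €29.55 + €62.49 = €474.22
Net pay: €3940.00 − €474.22 = €3465.78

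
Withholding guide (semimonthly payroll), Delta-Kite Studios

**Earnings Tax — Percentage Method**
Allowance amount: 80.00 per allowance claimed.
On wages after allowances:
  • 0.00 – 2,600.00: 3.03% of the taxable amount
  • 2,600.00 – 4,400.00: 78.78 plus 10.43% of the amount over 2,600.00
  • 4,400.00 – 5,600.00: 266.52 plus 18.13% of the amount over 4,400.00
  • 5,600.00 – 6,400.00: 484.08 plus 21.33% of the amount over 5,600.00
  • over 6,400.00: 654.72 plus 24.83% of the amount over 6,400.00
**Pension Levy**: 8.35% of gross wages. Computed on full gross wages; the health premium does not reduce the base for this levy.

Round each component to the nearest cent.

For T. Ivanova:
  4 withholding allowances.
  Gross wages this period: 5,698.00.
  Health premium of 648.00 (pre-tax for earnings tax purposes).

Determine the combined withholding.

802.13

Earnings Tax: taxable = 5,698.00 − 648.00 − 4×80.00 = 4,730.00
  266.52 + 18.13% × (4,730.00 − 4,400.00) = 266.52 + 18.13% × 330.00 = 326.35
Pension Levy: 8.35% × 5,698.00 = 475.78
Total: 326.35 + 475.78 = 802.13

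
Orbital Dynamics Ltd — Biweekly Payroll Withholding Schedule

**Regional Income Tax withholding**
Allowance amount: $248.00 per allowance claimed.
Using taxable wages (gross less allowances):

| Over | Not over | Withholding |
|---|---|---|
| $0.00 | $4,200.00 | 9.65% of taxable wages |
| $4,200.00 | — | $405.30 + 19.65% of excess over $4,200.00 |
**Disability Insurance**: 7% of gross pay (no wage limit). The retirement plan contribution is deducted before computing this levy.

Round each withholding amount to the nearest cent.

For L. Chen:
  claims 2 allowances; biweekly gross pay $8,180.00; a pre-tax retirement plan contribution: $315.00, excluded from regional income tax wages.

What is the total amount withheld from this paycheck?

$1,578.56

Regional Income Tax: taxable = $8,180.00 − $315.00 − 2×$248.00 = $7,369.00
  $405.30 + 19.65% × ($7,369.00 − $4,200.00) = $405.30 + 19.65% × $3,169.00 = $1,028.01
Disability Insurance: 7% × $7,865.00 = $550.55
Total: $1,028.01 + $550.55 = $1,578.56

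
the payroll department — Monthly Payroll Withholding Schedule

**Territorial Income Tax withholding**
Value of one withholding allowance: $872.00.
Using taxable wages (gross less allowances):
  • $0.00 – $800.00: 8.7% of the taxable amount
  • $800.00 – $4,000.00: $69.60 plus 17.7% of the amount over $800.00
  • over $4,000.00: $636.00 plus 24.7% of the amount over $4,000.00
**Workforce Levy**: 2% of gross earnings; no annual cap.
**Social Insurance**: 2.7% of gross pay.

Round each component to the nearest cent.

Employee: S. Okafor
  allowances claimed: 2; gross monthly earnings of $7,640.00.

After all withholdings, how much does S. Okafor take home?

$6,176.61

Territorial Income Tax: taxable = $7,640.00 − 2×$872.00 = $5,896.00
  $636.00 + 24.7% × ($5,896.00 − $4,000.00) = $636.00 + 24.7% × $1,896.00 = $1,104.31
Workforce Levy: 2% × $7,640.00 = $152.80
Social Insurance: 2.7% × $7,640.00 = $206.28
Total withheld: $1,104.31 + $152.80 + $206.28 = $1,463.39
Net pay: $7,640.00 − $1,463.39 = $6,176.61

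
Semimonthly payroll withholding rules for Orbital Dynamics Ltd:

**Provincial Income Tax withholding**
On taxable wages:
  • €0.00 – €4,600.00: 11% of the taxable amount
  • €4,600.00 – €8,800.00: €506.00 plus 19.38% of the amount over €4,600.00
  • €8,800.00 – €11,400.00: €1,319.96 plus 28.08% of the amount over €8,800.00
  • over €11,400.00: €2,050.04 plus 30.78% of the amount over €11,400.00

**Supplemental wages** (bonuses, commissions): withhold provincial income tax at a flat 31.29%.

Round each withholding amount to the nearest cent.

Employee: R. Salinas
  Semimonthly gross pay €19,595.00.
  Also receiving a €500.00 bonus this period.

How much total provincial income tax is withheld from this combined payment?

€4,728.91

Provincial Income Tax: taxable = €19,595.00
  €2,050.04 + 30.78% × (€19,595.00 − €11,400.00) = €2,050.04 + 30.78% × €8,195.00 = €4,572.46
Supplemental (31.29% flat on bonus): 31.29% × €500.00 = €156.45
Total provincial income tax: €4,572.46 + €156.45 = €4,728.91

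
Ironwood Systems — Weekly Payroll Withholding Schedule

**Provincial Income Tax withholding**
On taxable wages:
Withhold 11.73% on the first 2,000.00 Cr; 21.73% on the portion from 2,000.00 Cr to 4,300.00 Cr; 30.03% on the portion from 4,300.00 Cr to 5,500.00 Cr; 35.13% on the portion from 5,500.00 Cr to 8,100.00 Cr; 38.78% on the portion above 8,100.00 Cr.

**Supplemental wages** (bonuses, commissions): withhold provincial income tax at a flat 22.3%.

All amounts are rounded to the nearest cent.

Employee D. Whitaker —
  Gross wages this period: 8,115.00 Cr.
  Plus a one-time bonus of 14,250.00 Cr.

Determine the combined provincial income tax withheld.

Provincial Income Tax: taxable = 8,115.00 Cr
  2,008.13 Cr + 38.78% × (8,115.00 Cr − 8,100.00 Cr) = 2,008.13 Cr + 38.78% × 15.00 Cr = 2,013.95 Cr
Supplemental (22.3% flat on bonus): 22.3% × 14,250.00 Cr = 3,177.75 Cr
Total provincial income tax: 2,013.95 Cr + 3,177.75 Cr = 5,191.70 Cr

5,191.70 Cr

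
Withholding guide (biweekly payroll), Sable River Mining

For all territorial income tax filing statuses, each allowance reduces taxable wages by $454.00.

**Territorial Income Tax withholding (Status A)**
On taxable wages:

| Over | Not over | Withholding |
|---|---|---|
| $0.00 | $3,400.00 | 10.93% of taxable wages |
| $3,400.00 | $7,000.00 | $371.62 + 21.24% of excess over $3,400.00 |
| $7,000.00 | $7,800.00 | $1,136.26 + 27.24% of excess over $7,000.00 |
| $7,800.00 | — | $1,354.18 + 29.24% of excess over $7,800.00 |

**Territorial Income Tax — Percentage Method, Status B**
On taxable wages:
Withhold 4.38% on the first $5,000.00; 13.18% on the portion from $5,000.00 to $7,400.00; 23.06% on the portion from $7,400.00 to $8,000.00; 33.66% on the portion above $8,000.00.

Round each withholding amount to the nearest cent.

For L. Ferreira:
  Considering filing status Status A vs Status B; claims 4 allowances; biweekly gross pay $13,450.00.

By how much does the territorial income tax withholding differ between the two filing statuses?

$578.36

Territorial Income Tax (Status A): taxable = $13,450.00 − 4×$454.00 = $11,634.00
  $1,354.18 + 29.24% × ($11,634.00 − $7,800.00) = $1,354.18 + 29.24% × $3,834.00 = $2,475.24
Territorial Income Tax (Status B): taxable = $13,450.00 − 4×$454.00 = $11,634.00
  $673.68 + 33.66% × ($11,634.00 − $8,000.00) = $673.68 + 33.66% × $3,634.00 = $1,896.88
Difference: |$2,475.24 − $1,896.88| = $578.36 (higher under Status A)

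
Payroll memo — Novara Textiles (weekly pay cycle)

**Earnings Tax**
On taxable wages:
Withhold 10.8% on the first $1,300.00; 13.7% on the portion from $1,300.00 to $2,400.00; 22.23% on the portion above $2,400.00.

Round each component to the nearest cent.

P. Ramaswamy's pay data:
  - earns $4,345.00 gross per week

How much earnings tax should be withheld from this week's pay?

Earnings Tax: taxable = $4,345.00
  $291.10 + 22.23% × ($4,345.00 − $2,400.00) = $291.10 + 22.23% × $1,945.00 = $723.47

$723.47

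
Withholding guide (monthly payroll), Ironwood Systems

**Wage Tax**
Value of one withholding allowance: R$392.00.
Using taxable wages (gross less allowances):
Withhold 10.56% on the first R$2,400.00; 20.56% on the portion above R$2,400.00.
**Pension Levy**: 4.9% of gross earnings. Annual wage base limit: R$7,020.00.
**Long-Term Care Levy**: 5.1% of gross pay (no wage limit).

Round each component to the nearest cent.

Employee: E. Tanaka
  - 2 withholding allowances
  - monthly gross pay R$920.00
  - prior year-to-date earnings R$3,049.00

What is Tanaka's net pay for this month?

Wage Tax: taxable = R$920.00 − 2×R$392.00 = R$136.00
  10.56% × R$136.00 = R$14.36
Pension Levy: 4.9% × R$920.00 = R$45.08
Long-Term Care Levy: 5.1% × R$920.00 = R$46.92
Total withheld: R$14.36 + R$45.08 + R$46.92 = R$106.36
Net pay: R$920.00 − R$106.36 = R$813.64

R$813.64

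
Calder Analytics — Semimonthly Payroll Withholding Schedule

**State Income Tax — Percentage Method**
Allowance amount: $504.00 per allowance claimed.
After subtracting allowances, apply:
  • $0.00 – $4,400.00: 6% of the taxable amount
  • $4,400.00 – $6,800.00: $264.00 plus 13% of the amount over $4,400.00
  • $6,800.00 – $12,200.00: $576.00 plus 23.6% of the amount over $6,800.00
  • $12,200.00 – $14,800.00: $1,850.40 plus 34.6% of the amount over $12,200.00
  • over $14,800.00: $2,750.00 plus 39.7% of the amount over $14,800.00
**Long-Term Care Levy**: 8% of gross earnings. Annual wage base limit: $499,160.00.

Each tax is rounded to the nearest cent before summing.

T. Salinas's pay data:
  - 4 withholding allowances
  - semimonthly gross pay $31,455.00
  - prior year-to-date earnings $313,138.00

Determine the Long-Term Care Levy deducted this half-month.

$2,516.40

Long-Term Care Levy: 8% × $31,455.00 = $2,516.40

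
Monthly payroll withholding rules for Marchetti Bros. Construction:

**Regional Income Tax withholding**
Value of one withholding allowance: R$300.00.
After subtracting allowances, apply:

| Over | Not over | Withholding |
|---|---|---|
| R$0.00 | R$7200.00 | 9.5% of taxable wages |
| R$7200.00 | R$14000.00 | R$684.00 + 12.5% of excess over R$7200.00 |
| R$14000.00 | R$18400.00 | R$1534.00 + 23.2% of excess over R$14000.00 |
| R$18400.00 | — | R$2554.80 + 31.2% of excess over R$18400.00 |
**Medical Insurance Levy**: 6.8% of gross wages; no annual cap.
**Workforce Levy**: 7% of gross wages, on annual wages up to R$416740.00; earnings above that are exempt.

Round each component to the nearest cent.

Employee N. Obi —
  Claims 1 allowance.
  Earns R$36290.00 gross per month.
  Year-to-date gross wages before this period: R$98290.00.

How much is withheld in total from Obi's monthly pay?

R$13050.90

Regional Income Tax: taxable = R$36290.00 − 1×R$300.00 = R$35990.00
  R$2554.80 + 31.2% × (R$35990.00 − R$18400.00) = R$2554.80 + 31.2% × R$17590.00 = R$8042.88
Medical Insurance Levy: 6.8% × R$36290.00 = R$2467.72
Workforce Levy: 7% × R$36290.00 = R$2540.30
Total: R$8042.88 + R$2467.72 + R$2540.30 = R$13050.90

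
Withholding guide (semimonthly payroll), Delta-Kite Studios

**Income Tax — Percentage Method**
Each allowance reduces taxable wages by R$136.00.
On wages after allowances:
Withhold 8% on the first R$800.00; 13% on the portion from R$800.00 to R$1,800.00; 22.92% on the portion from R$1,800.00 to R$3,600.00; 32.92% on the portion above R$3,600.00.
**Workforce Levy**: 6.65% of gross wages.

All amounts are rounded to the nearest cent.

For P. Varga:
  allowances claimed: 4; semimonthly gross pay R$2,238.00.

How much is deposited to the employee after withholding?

R$1,908.95

Income Tax: taxable = R$2,238.00 − 4×R$136.00 = R$1,694.00
  R$64.00 + 13% × (R$1,694.00 − R$800.00) = R$64.00 + 13% × R$894.00 = R$180.22
Workforce Levy: 6.65% × R$2,238.00 = R$148.83
Total withheld: R$180.22 + R$148.83 = R$329.05
Net pay: R$2,238.00 − R$329.05 = R$1,908.95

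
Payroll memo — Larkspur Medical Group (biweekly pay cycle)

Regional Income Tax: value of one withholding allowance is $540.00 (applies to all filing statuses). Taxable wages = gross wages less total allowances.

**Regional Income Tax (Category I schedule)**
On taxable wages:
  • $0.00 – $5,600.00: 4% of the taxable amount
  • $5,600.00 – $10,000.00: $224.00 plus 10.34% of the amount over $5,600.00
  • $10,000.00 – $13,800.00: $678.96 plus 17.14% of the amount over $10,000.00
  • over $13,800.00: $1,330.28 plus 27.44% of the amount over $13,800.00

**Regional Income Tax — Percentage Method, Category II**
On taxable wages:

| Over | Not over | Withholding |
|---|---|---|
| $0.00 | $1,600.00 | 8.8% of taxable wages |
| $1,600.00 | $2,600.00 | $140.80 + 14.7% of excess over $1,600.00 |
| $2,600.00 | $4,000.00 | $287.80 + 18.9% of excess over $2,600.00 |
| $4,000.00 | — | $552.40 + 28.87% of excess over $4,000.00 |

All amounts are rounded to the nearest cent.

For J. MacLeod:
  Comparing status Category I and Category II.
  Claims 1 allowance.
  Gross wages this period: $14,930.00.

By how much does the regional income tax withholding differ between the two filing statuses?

$2,059.81

Regional Income Tax (Category I): taxable = $14,930.00 − 1×$540.00 = $14,390.00
  $1,330.28 + 27.44% × ($14,390.00 − $13,800.00) = $1,330.28 + 27.44% × $590.00 = $1,492.18
Regional Income Tax (Category II): taxable = $14,930.00 − 1×$540.00 = $14,390.00
  $552.40 + 28.87% × ($14,390.00 − $4,000.00) = $552.40 + 28.87% × $10,390.00 = $3,551.99
Difference: |$1,492.18 − $3,551.99| = $2,059.81 (higher under Category II)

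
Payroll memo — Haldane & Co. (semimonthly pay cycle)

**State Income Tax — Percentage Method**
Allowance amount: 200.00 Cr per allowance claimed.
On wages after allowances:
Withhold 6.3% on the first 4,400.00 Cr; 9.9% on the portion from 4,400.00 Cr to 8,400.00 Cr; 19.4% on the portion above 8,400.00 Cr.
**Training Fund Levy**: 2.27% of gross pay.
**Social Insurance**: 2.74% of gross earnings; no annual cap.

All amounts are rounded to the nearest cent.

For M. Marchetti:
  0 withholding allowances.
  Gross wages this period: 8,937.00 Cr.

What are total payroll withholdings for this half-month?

State Income Tax: taxable = 8,937.00 Cr
  673.20 Cr + 19.4% × (8,937.00 Cr − 8,400.00 Cr) = 673.20 Cr + 19.4% × 537.00 Cr = 777.38 Cr
Training Fund Levy: 2.27% × 8,937.00 Cr = 202.87 Cr
Social Insurance: 2.74% × 8,937.00 Cr = 244.87 Cr
Total: 777.38 Cr + 202.87 Cr + 244.87 Cr = 1,225.12 Cr

1,225.12 Cr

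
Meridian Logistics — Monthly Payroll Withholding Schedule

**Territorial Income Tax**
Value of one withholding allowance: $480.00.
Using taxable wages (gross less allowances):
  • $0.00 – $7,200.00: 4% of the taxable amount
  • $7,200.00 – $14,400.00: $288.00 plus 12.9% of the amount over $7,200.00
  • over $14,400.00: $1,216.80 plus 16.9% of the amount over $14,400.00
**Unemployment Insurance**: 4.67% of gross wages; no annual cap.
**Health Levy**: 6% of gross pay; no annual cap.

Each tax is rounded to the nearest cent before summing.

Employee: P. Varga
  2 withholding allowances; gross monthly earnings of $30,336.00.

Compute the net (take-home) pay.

Territorial Income Tax: taxable = $30,336.00 − 2×$480.00 = $29,376.00
  $1,216.80 + 16.9% × ($29,376.00 − $14,400.00) = $1,216.80 + 16.9% × $14,976.00 = $3,747.74
Unemployment Insurance: 4.67% × $30,336.00 = $1,416.69
Health Levy: 6% × $30,336.00 = $1,820.16
Total withheld: $3,747.74 + $1,416.69 + $1,820.16 = $6,984.59
Net pay: $30,336.00 − $6,984.59 = $23,351.41

$23,351.41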